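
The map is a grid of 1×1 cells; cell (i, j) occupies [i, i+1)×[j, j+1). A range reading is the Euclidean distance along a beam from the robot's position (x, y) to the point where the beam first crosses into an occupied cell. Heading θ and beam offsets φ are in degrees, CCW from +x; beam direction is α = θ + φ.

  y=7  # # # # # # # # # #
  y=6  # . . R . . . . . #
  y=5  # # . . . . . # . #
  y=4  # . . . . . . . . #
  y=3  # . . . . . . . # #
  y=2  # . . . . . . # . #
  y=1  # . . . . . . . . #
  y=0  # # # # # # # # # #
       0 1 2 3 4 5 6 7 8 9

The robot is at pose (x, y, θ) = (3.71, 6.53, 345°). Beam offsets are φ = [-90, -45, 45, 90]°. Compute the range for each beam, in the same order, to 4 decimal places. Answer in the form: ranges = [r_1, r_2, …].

beam 1: φ=-90°, α=255°
  d=(-0.2588,-0.9659)  start (3,6)  tX=2.7432 tY=0.5487  stride 1/|dx|=3.8637 1/|dy|=1.0353
    cross y-line → (3,5), t=0.5487
    cross y-line → (3,4), t=1.5840
    cross y-line → (3,3), t=2.6192
    cross x-line → (2,3), t=2.7432
    cross y-line → (2,2), t=3.6545
    cross y-line → (2,1), t=4.6898
    cross y-line → (2,0), t=5.7251 (wall)
  → r_1 = 5.7251
beam 2: φ=-45°, α=300°
  d=(0.5000,-0.8660)  start (3,6)  tX=0.5800 tY=0.6120  stride 1/|dx|=2.0000 1/|dy|=1.1547
    cross x-line → (4,6), t=0.5800
    cross y-line → (4,5), t=0.6120
    cross y-line → (4,4), t=1.7667
    cross x-line → (5,4), t=2.5800
    cross y-line → (5,3), t=2.9214
    cross y-line → (5,2), t=4.0761
    cross x-line → (6,2), t=4.5800
    cross y-line → (6,1), t=5.2308
    cross y-line → (6,0), t=6.3855 (wall)
  → r_2 = 6.3855
beam 3: φ=45°, α=30°
  d=(0.8660,0.5000)  start (3,6)  tX=0.3349 tY=0.9400  stride 1/|dx|=1.1547 1/|dy|=2.0000
    cross x-line → (4,6), t=0.3349
    cross y-line → (4,7), t=0.9400 (wall)
  → r_3 = 0.9400
beam 4: φ=90°, α=75°
  d=(0.2588,0.9659)  start (3,6)  tX=1.1205 tY=0.4866  stride 1/|dx|=3.8637 1/|dy|=1.0353
    cross y-line → (3,7), t=0.4866 (wall)
  → r_4 = 0.4866

ranges = [5.7251, 6.3855, 0.9400, 0.4866]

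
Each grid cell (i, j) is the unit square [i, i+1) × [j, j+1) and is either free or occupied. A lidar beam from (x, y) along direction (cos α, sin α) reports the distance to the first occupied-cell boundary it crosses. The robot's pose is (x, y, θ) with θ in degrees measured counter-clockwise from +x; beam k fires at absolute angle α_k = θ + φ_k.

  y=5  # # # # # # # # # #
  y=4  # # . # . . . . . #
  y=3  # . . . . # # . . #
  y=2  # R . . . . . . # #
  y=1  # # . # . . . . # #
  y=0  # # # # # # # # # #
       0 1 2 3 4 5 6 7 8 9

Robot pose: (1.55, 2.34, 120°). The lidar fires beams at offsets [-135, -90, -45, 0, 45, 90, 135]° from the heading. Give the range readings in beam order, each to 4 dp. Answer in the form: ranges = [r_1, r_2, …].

beam 1: φ=-135°, α=345°
  cosα=0.9659 sinα=-0.2588 | (1,2) | tMaxX 0.4659 tMaxY 1.3137 | tΔX 1.0353 tΔY 3.8637
    t=0.4659 [x] (2,2)
    t=1.3137 [y] (2,1)
    t=1.5012 [x] (3,1) — stop
  → r_1 = 1.5012
beam 2: φ=-90°, α=30°
  cosα=0.8660 sinα=0.5000 | (1,2) | tMaxX 0.5196 tMaxY 1.3200 | tΔX 1.1547 tΔY 2.0000
    t=0.5196 [x] (2,2)
    t=1.3200 [y] (2,3)
    t=1.6743 [x] (3,3)
    t=2.8290 [x] (4,3)
    t=3.3200 [y] (4,4)
    t=3.9837 [x] (5,4)
    t=5.1384 [x] (6,4)
    t=5.3200 [y] (6,5) — stop
  → r_2 = 5.3200
beam 3: φ=-45°, α=75°
  cosα=0.2588 sinα=0.9659 | (1,2) | tMaxX 1.7387 tMaxY 0.6833 | tΔX 3.8637 tΔY 1.0353
    t=0.6833 [y] (1,3)
    t=1.7186 [y] (1,4) — stop
  → r_3 = 1.7186
beam 4: φ=0°, α=120°
  cosα=-0.5000 sinα=0.8660 | (1,2) | tMaxX 1.1000 tMaxY 0.7621 | tΔX 2.0000 tΔY 1.1547
    t=0.7621 [y] (1,3)
    t=1.1000 [x] (0,3) — stop
  → r_4 = 1.1000
beam 5: φ=45°, α=165°
  cosα=-0.9659 sinα=0.2588 | (1,2) | tMaxX 0.5694 tMaxY 2.5500 | tΔX 1.0353 tΔY 3.8637
    t=0.5694 [x] (0,2) — stop
  → r_5 = 0.5694
beam 6: φ=90°, α=210°
  cosα=-0.8660 sinα=-0.5000 | (1,2) | tMaxX 0.6351 tMaxY 0.6800 | tΔX 1.1547 tΔY 2.0000
    t=0.6351 [x] (0,2) — stop
  → r_6 = 0.6351
beam 7: φ=135°, α=255°
  cosα=-0.2588 sinα=-0.9659 | (1,2) | tMaxX 2.1250 tMaxY 0.3520 | tΔX 3.8637 tΔY 1.0353
    t=0.3520 [y] (1,1) — stop
  → r_7 = 0.3520

ranges = [1.5012, 5.3200, 1.7186, 1.1000, 0.5694, 0.6351, 0.3520]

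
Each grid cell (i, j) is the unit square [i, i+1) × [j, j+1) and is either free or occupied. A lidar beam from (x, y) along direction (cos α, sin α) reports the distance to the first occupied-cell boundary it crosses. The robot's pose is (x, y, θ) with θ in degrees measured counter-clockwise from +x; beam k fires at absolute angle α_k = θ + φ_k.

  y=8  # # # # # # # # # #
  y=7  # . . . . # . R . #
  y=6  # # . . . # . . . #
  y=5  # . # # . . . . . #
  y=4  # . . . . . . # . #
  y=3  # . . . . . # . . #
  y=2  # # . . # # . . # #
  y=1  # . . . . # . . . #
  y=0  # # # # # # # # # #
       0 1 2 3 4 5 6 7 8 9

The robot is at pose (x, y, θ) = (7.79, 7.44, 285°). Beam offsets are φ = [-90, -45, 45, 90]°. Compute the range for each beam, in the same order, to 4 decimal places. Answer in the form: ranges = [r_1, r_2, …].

beam 1: φ=-90°, α=195°
  cosα=-0.9659 sinα=-0.2588 | (7,7) | tMaxX 0.8179 tMaxY 1.7000 | tΔX 1.0353 tΔY 3.8637
    t=0.8179 [x] (6,7)
    t=1.7000 [y] (6,6)
    t=1.8531 [x] (5,6) — stop
  → r_1 = 1.8531
beam 2: φ=-45°, α=240°
  cosα=-0.5000 sinα=-0.8660 | (7,7) | tMaxX 1.5800 tMaxY 0.5081 | tΔX 2.0000 tΔY 1.1547
    t=0.5081 [y] (7,6)
    t=1.5800 [x] (6,6)
    t=1.6628 [y] (6,5)
    t=2.8175 [y] (6,4)
    t=3.5800 [x] (5,4)
    t=3.9722 [y] (5,3)
    t=5.1269 [y] (5,2) — stop
  → r_2 = 5.1269
beam 3: φ=45°, α=330°
  cosα=0.8660 sinα=-0.5000 | (7,7) | tMaxX 0.2425 tMaxY 0.8800 | tΔX 1.1547 tΔY 2.0000
    t=0.2425 [x] (8,7)
    t=0.8800 [y] (8,6)
    t=1.3972 [x] (9,6) — stop
  → r_3 = 1.3972
beam 4: φ=90°, α=15°
  cosα=0.9659 sinα=0.2588 | (7,7) | tMaxX 0.2174 tMaxY 2.1637 | tΔX 1.0353 tΔY 3.8637
    t=0.2174 [x] (8,7)
    t=1.2527 [x] (9,7) — stop
  → r_4 = 1.2527

ranges = [1.8531, 5.1269, 1.3972, 1.2527]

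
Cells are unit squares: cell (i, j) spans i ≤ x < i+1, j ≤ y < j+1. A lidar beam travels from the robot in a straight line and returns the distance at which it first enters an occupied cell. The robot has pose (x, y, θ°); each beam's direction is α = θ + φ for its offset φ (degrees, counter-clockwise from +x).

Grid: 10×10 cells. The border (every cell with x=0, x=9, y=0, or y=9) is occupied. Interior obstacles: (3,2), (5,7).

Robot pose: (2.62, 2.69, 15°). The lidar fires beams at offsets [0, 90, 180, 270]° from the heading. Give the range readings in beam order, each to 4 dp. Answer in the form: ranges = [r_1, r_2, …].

ranges = [0.3934, 6.2592, 1.6771, 1.7496]

beam 1: φ=0°, α=15°
  d=(0.9659,0.2588)  start (2,2)  tX=0.3934 tY=1.1977  stride 1/|dx|=1.0353 1/|dy|=3.8637
    cross x-line → (3,2), t=0.3934 (wall)
  → r_1 = 0.3934
beam 2: φ=90°, α=105°
  d=(-0.2588,0.9659)  start (2,2)  tX=2.3955 tY=0.3209  stride 1/|dx|=3.8637 1/|dy|=1.0353
    cross y-line → (2,3), t=0.3209
    cross y-line → (2,4), t=1.3562
    cross y-line → (2,5), t=2.3915
    cross x-line → (1,5), t=2.3955
    cross y-line → (1,6), t=3.4268
    cross y-line → (1,7), t=4.4620
    cross y-line → (1,8), t=5.4973
    cross x-line → (0,8), t=6.2592 (wall)
  → r_2 = 6.2592
beam 3: φ=180°, α=195°
  d=(-0.9659,-0.2588)  start (2,2)  tX=0.6419 tY=2.6660  stride 1/|dx|=1.0353 1/|dy|=3.8637
    cross x-line → (1,2), t=0.6419
    cross x-line → (0,2), t=1.6771 (wall)
  → r_3 = 1.6771
beam 4: φ=270°, α=285°
  d=(0.2588,-0.9659)  start (2,2)  tX=1.4682 tY=0.7143  stride 1/|dx|=3.8637 1/|dy|=1.0353
    cross y-line → (2,1), t=0.7143
    cross x-line → (3,1), t=1.4682
    cross y-line → (3,0), t=1.7496 (wall)
  → r_4 = 1.7496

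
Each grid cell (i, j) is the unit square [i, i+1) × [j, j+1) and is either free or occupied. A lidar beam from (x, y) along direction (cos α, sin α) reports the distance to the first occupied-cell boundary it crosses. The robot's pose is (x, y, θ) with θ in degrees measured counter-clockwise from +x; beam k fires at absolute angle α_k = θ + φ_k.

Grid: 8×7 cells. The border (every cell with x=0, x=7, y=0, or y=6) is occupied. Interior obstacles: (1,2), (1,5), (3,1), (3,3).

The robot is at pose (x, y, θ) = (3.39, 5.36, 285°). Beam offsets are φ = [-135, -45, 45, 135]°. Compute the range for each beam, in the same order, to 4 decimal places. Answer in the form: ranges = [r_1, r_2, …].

beam 1: φ=-135°, α=150°
  cosα=-0.8660 sinα=0.5000 | (3,5) | tMaxX 0.4503 tMaxY 1.2800 | tΔX 1.1547 tΔY 2.0000
    t=0.4503 [x] (2,5)
    t=1.2800 [y] (2,6) — stop
  → r_1 = 1.2800
beam 2: φ=-45°, α=240°
  cosα=-0.5000 sinα=-0.8660 | (3,5) | tMaxX 0.7800 tMaxY 0.4157 | tΔX 2.0000 tΔY 1.1547
    t=0.4157 [y] (3,4)
    t=0.7800 [x] (2,4)
    t=1.5704 [y] (2,3)
    t=2.7251 [y] (2,2)
    t=2.7800 [x] (1,2) — stop
  → r_2 = 2.7800
beam 3: φ=45°, α=330°
  cosα=0.8660 sinα=-0.5000 | (3,5) | tMaxX 0.7044 tMaxY 0.7200 | tΔX 1.1547 tΔY 2.0000
    t=0.7044 [x] (4,5)
    t=0.7200 [y] (4,4)
    t=1.8591 [x] (5,4)
    t=2.7200 [y] (5,3)
    t=3.0138 [x] (6,3)
    t=4.1685 [x] (7,3) — stop
  → r_3 = 4.1685
beam 4: φ=135°, α=60°
  cosα=0.5000 sinα=0.8660 | (3,5) | tMaxX 1.2200 tMaxY 0.7390 | tΔX 2.0000 tΔY 1.1547
    t=0.7390 [y] (3,6) — stop
  → r_4 = 0.7390

ranges = [1.2800, 2.7800, 4.1685, 0.7390]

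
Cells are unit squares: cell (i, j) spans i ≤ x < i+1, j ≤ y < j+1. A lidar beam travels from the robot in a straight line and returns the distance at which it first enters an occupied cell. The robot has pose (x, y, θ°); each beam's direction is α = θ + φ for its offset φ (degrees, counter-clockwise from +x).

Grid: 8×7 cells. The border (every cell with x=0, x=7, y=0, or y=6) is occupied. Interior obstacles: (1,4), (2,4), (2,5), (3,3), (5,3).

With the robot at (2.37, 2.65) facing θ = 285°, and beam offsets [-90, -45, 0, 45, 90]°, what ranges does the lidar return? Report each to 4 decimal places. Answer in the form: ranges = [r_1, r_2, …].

ranges = [1.4183, 1.9053, 1.7082, 3.3000, 1.3523]

beam 1: φ=-90°, α=195°
  cosα=-0.9659 sinα=-0.2588 | (2,2) | tMaxX 0.3831 tMaxY 2.5114 | tΔX 1.0353 tΔY 3.8637
    t=0.3831 [x] (1,2)
    t=1.4183 [x] (0,2) — stop
  → r_1 = 1.4183
beam 2: φ=-45°, α=240°
  cosα=-0.5000 sinα=-0.8660 | (2,2) | tMaxX 0.7400 tMaxY 0.7506 | tΔX 2.0000 tΔY 1.1547
    t=0.7400 [x] (1,2)
    t=0.7506 [y] (1,1)
    t=1.9053 [y] (1,0) — stop
  → r_2 = 1.9053
beam 3: φ=0°, α=285°
  cosα=0.2588 sinα=-0.9659 | (2,2) | tMaxX 2.4341 tMaxY 0.6729 | tΔX 3.8637 tΔY 1.0353
    t=0.6729 [y] (2,1)
    t=1.7082 [y] (2,0) — stop
  → r_3 = 1.7082
beam 4: φ=45°, α=330°
  cosα=0.8660 sinα=-0.5000 | (2,2) | tMaxX 0.7275 tMaxY 1.3000 | tΔX 1.1547 tΔY 2.0000
    t=0.7275 [x] (3,2)
    t=1.3000 [y] (3,1)
    t=1.8822 [x] (4,1)
    t=3.0369 [x] (5,1)
    t=3.3000 [y] (5,0) — stop
  → r_4 = 3.3000
beam 5: φ=90°, α=15°
  cosα=0.9659 sinα=0.2588 | (2,2) | tMaxX 0.6522 tMaxY 1.3523 | tΔX 1.0353 tΔY 3.8637
    t=0.6522 [x] (3,2)
    t=1.3523 [y] (3,3) — stop
  → r_5 = 1.3523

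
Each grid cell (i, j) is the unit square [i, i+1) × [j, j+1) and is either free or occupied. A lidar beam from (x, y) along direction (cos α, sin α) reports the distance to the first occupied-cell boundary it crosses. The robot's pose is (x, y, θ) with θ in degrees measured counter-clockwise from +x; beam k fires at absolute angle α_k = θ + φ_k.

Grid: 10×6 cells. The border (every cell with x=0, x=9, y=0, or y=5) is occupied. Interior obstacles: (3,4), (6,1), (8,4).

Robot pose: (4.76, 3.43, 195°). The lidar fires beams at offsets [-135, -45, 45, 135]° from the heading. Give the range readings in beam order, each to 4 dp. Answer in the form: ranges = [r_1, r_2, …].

ranges = [1.8129, 1.1400, 2.8059, 4.8600]

beam 1: φ=-135°, α=60°
  dir = (cos 60°, sin 60°) = (0.5000, 0.8660); from cell (4,3)
  next x-line at t=0.4800, next y-line at t=0.6582; Δt_x=2.0000, Δt_y=1.1547
    x: enter (5,3) at t=0.4800
    y: enter (5,4) at t=0.6582
    y: enter (5,5) at t=1.8129 ← occupied
  → r_1 = 1.8129
beam 2: φ=-45°, α=150°
  dir = (cos 150°, sin 150°) = (-0.8660, 0.5000); from cell (4,3)
  next x-line at t=0.8776, next y-line at t=1.1400; Δt_x=1.1547, Δt_y=2.0000
    x: enter (3,3) at t=0.8776
    y: enter (3,4) at t=1.1400 ← occupied
  → r_2 = 1.1400
beam 3: φ=45°, α=240°
  dir = (cos 240°, sin 240°) = (-0.5000, -0.8660); from cell (4,3)
  next x-line at t=1.5200, next y-line at t=0.4965; Δt_x=2.0000, Δt_y=1.1547
    y: enter (4,2) at t=0.4965
    x: enter (3,2) at t=1.5200
    y: enter (3,1) at t=1.6512
    y: enter (3,0) at t=2.8059 ← occupied
  → r_3 = 2.8059
beam 4: φ=135°, α=330°
  dir = (cos 330°, sin 330°) = (0.8660, -0.5000); from cell (4,3)
  next x-line at t=0.2771, next y-line at t=0.8600; Δt_x=1.1547, Δt_y=2.0000
    x: enter (5,3) at t=0.2771
    y: enter (5,2) at t=0.8600
    x: enter (6,2) at t=1.4318
    x: enter (7,2) at t=2.5865
    y: enter (7,1) at t=2.8600
    x: enter (8,1) at t=3.7412
    y: enter (8,0) at t=4.8600 ← occupied
  → r_4 = 4.8600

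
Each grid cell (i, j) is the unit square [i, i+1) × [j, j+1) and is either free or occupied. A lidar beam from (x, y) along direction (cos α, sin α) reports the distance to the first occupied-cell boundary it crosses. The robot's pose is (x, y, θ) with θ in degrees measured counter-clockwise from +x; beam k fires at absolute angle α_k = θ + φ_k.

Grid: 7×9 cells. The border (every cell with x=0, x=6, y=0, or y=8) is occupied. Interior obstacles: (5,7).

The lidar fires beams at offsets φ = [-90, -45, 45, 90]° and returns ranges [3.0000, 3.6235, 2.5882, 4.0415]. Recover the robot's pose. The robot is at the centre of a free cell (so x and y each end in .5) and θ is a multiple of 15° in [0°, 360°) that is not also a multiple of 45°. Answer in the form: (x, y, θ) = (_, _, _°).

Candidates: 34 free-cell centres × 16 headings = 544 poses. Raycast each; keep the one whose scan matches to 4 dp.
  (5.5, 4.5, 255°): beam 1 = 4.6587 ≠ 3.0000 ✗
  (2.5, 2.5, 345°): beam 1 = 1.5529 ≠ 3.0000 ✗
  (5.5, 1.5, 15°): beam 1 = 0.5176 ≠ 3.0000 ✗
  …
  (3.5, 4.5, 150°): r_1=3.0000, r_2=3.6235, r_3=2.5882, r_4=4.0415 — all match ✓
No second candidate reproduces the full scan.

(x, y, θ) = (3.5, 4.5, 150°)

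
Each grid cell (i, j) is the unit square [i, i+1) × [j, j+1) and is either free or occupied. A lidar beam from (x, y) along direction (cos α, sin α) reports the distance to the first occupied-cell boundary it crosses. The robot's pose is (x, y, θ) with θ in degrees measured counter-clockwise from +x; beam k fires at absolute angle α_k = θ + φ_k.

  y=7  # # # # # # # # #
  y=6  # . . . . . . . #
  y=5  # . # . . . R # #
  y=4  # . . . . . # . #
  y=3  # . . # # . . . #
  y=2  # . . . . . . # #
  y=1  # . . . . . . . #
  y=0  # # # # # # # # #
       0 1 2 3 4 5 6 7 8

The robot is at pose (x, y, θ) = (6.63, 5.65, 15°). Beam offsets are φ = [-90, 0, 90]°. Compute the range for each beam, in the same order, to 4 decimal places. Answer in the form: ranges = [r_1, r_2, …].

ranges = [0.6729, 0.3831, 1.3976]

beam 1: φ=-90°, α=285°
  direction (0.2588, -0.9659); cell (6,5); t to first gridline: x 1.4296, y 0.6729 (then +3.8637 / +1.0353)
    (6,4) via y @ 0.6729  # hit
  → r_1 = 0.6729
beam 2: φ=0°, α=15°
  direction (0.9659, 0.2588); cell (6,5); t to first gridline: x 0.3831, y 1.3523 (then +1.0353 / +3.8637)
    (7,5) via x @ 0.3831  # hit
  → r_2 = 0.3831
beam 3: φ=90°, α=105°
  direction (-0.2588, 0.9659); cell (6,5); t to first gridline: x 2.4341, y 0.3623 (then +3.8637 / +1.0353)
    (6,6) via y @ 0.3623
    (6,7) via y @ 1.3976  # hit
  → r_3 = 1.3976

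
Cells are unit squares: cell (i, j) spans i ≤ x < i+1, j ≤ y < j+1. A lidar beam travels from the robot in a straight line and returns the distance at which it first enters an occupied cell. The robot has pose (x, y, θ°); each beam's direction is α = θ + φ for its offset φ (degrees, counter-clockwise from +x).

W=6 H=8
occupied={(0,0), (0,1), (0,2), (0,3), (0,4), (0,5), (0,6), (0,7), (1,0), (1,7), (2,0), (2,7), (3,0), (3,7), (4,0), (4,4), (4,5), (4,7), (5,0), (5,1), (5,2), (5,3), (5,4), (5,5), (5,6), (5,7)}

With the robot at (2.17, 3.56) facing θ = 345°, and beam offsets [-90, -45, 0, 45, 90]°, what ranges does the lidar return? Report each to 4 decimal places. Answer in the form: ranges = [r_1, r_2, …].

beam 1: φ=-90°, α=255°
  d=(-0.2588,-0.9659)  start (2,3)  tX=0.6568 tY=0.5798  stride 1/|dx|=3.8637 1/|dy|=1.0353
    cross y-line → (2,2), t=0.5798
    cross x-line → (1,2), t=0.6568
    cross y-line → (1,1), t=1.6150
    cross y-line → (1,0), t=2.6503 (wall)
  → r_1 = 2.6503
beam 2: φ=-45°, α=300°
  d=(0.5000,-0.8660)  start (2,3)  tX=1.6600 tY=0.6466  stride 1/|dx|=2.0000 1/|dy|=1.1547
    cross y-line → (2,2), t=0.6466
    cross x-line → (3,2), t=1.6600
    cross y-line → (3,1), t=1.8013
    cross y-line → (3,0), t=2.9560 (wall)
  → r_2 = 2.9560
beam 3: φ=0°, α=345°
  d=(0.9659,-0.2588)  start (2,3)  tX=0.8593 tY=2.1637  stride 1/|dx|=1.0353 1/|dy|=3.8637
    cross x-line → (3,3), t=0.8593
    cross x-line → (4,3), t=1.8946
    cross y-line → (4,2), t=2.1637
    cross x-line → (5,2), t=2.9298 (wall)
  → r_3 = 2.9298
beam 4: φ=45°, α=30°
  d=(0.8660,0.5000)  start (2,3)  tX=0.9584 tY=0.8800  stride 1/|dx|=1.1547 1/|dy|=2.0000
    cross y-line → (2,4), t=0.8800
    cross x-line → (3,4), t=0.9584
    cross x-line → (4,4), t=2.1131 (wall)
  → r_4 = 2.1131
beam 5: φ=90°, α=75°
  d=(0.2588,0.9659)  start (2,3)  tX=3.2069 tY=0.4555  stride 1/|dx|=3.8637 1/|dy|=1.0353
    cross y-line → (2,4), t=0.4555
    cross y-line → (2,5), t=1.4908
    cross y-line → (2,6), t=2.5261
    cross x-line → (3,6), t=3.2069
    cross y-line → (3,7), t=3.5614 (wall)
  → r_5 = 3.5614

ranges = [2.6503, 2.9560, 2.9298, 2.1131, 3.5614]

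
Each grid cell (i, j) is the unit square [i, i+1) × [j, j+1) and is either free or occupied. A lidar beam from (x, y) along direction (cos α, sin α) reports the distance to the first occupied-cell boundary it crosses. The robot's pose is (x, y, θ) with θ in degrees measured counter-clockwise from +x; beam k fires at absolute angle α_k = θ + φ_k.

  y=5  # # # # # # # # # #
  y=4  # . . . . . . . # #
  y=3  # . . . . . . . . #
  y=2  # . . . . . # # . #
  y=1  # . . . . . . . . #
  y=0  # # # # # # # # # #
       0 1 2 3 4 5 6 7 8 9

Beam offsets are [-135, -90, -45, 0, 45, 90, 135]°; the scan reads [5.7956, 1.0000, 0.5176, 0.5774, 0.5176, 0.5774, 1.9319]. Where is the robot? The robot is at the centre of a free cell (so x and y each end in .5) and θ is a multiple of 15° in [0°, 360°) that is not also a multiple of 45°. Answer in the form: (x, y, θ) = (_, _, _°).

The pose lattice has 29·16 = 464 candidates. Test each by forward raycasting.
  (4.5, 2.5, 60°): beam 1 = 1.5529 ≠ 5.7956 ✗
  (5.5, 2.5, 60°): beam 1 = 1.5529 ≠ 5.7956 ✗
  (7.5, 4.5, 240°): beam 1 = 0.5176 ≠ 5.7956 ✗
  …
  (1.5, 4.5, 120°): r_1=5.7956, r_2=1.0000, r_3=0.5176, r_4=0.5774, r_5=0.5176, r_6=0.5774, r_7=1.9319 — all match ✓
Unique over the lattice → pose = (1.5, 4.5, 120°).

(x, y, θ) = (1.5, 4.5, 120°)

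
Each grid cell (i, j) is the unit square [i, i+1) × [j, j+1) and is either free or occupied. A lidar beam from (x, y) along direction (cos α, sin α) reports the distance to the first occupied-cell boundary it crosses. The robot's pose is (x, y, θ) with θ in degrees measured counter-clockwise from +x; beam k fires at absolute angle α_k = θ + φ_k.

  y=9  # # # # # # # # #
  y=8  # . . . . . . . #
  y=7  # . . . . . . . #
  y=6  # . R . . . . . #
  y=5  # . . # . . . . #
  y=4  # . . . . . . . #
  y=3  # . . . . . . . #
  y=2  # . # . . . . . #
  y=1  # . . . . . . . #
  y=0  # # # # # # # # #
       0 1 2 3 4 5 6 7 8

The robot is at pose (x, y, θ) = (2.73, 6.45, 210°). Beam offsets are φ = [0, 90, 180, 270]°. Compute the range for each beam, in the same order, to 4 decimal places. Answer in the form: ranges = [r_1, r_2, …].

ranges = [1.9976, 0.5400, 5.1000, 2.9445]

beam 1: φ=0°, α=210°
  direction (-0.8660, -0.5000); cell (2,6); t to first gridline: x 0.8429, y 0.9000 (then +1.1547 / +2.0000)
    (1,6) via x @ 0.8429
    (1,5) via y @ 0.9000
    (0,5) via x @ 1.9976  # hit
  → r_1 = 1.9976
beam 2: φ=90°, α=300°
  direction (0.5000, -0.8660); cell (2,6); t to first gridline: x 0.5400, y 0.5196 (then +2.0000 / +1.1547)
    (2,5) via y @ 0.5196
    (3,5) via x @ 0.5400  # hit
  → r_2 = 0.5400
beam 3: φ=180°, α=30°
  direction (0.8660, 0.5000); cell (2,6); t to first gridline: x 0.3118, y 1.1000 (then +1.1547 / +2.0000)
    (3,6) via x @ 0.3118
    (3,7) via y @ 1.1000
    (4,7) via x @ 1.4665
    (5,7) via x @ 2.6212
    (5,8) via y @ 3.1000
    (6,8) via x @ 3.7759
    (7,8) via x @ 4.9306
    (7,9) via y @ 5.1000  # hit
  → r_3 = 5.1000
beam 4: φ=270°, α=120°
  direction (-0.5000, 0.8660); cell (2,6); t to first gridline: x 1.4600, y 0.6351 (then +2.0000 / +1.1547)
    (2,7) via y @ 0.6351
    (1,7) via x @ 1.4600
    (1,8) via y @ 1.7898
    (1,9) via y @ 2.9445  # hit
  → r_4 = 2.9445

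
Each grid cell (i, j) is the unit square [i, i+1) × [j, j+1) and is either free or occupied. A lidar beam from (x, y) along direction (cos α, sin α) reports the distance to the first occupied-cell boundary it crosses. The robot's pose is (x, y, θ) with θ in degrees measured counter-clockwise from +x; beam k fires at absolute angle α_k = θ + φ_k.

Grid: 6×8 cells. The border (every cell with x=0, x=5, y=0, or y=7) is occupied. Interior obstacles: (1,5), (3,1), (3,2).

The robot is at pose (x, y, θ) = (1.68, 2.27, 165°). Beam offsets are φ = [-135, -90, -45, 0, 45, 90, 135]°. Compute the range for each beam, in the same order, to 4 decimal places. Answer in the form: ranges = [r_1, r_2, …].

beam 1: φ=-135°, α=30°
  dir = (cos 30°, sin 30°) = (0.8660, 0.5000); from cell (1,2)
  next x-line at t=0.3695, next y-line at t=1.4600; Δt_x=1.1547, Δt_y=2.0000
    x: enter (2,2) at t=0.3695
    y: enter (2,3) at t=1.4600
    x: enter (3,3) at t=1.5242
    x: enter (4,3) at t=2.6789
    y: enter (4,4) at t=3.4600
    x: enter (5,4) at t=3.8336 ← occupied
  → r_1 = 3.8336
beam 2: φ=-90°, α=75°
  dir = (cos 75°, sin 75°) = (0.2588, 0.9659); from cell (1,2)
  next x-line at t=1.2364, next y-line at t=0.7558; Δt_x=3.8637, Δt_y=1.0353
    y: enter (1,3) at t=0.7558
    x: enter (2,3) at t=1.2364
    y: enter (2,4) at t=1.7910
    y: enter (2,5) at t=2.8263
    y: enter (2,6) at t=3.8616
    y: enter (2,7) at t=4.8969 ← occupied
  → r_2 = 4.8969
beam 3: φ=-45°, α=120°
  dir = (cos 120°, sin 120°) = (-0.5000, 0.8660); from cell (1,2)
  next x-line at t=1.3600, next y-line at t=0.8429; Δt_x=2.0000, Δt_y=1.1547
    y: enter (1,3) at t=0.8429
    x: enter (0,3) at t=1.3600 ← occupied
  → r_3 = 1.3600
beam 4: φ=0°, α=165°
  dir = (cos 165°, sin 165°) = (-0.9659, 0.2588); from cell (1,2)
  next x-line at t=0.7040, next y-line at t=2.8205; Δt_x=1.0353, Δt_y=3.8637
    x: enter (0,2) at t=0.7040 ← occupied
  → r_4 = 0.7040
beam 5: φ=45°, α=210°
  dir = (cos 210°, sin 210°) = (-0.8660, -0.5000); from cell (1,2)
  next x-line at t=0.7852, next y-line at t=0.5400; Δt_x=1.1547, Δt_y=2.0000
    y: enter (1,1) at t=0.5400
    x: enter (0,1) at t=0.7852 ← occupied
  → r_5 = 0.7852
beam 6: φ=90°, α=255°
  dir = (cos 255°, sin 255°) = (-0.2588, -0.9659); from cell (1,2)
  next x-line at t=2.6273, next y-line at t=0.2795; Δt_x=3.8637, Δt_y=1.0353
    y: enter (1,1) at t=0.2795
    y: enter (1,0) at t=1.3148 ← occupied
  → r_6 = 1.3148
beam 7: φ=135°, α=300°
  dir = (cos 300°, sin 300°) = (0.5000, -0.8660); from cell (1,2)
  next x-line at t=0.6400, next y-line at t=0.3118; Δt_x=2.0000, Δt_y=1.1547
    y: enter (1,1) at t=0.3118
    x: enter (2,1) at t=0.6400
    y: enter (2,0) at t=1.4665 ← occupied
  → r_7 = 1.4665

ranges = [3.8336, 4.8969, 1.3600, 0.7040, 0.7852, 1.3148, 1.4665]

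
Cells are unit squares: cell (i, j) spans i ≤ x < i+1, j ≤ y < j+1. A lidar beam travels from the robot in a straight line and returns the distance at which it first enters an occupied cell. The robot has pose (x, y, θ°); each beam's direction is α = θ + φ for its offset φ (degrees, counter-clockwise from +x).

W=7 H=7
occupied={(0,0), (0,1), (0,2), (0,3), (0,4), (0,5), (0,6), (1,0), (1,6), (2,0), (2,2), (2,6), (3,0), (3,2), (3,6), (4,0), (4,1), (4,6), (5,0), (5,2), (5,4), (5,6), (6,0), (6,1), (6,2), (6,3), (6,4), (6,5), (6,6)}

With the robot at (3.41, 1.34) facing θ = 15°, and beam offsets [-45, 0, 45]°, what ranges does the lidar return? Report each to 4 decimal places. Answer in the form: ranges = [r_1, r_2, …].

beam 1: φ=-45°, α=330°
  cosα=0.8660 sinα=-0.5000 | (3,1) | tMaxX 0.6813 tMaxY 0.6800 | tΔX 1.1547 tΔY 2.0000
    t=0.6800 [y] (3,0) — stop
  → r_1 = 0.6800
beam 2: φ=0°, α=15°
  cosα=0.9659 sinα=0.2588 | (3,1) | tMaxX 0.6108 tMaxY 2.5500 | tΔX 1.0353 tΔY 3.8637
    t=0.6108 [x] (4,1) — stop
  → r_2 = 0.6108
beam 3: φ=45°, α=60°
  cosα=0.5000 sinα=0.8660 | (3,1) | tMaxX 1.1800 tMaxY 0.7621 | tΔX 2.0000 tΔY 1.1547
    t=0.7621 [y] (3,2) — stop
  → r_3 = 0.7621

ranges = [0.6800, 0.6108, 0.7621]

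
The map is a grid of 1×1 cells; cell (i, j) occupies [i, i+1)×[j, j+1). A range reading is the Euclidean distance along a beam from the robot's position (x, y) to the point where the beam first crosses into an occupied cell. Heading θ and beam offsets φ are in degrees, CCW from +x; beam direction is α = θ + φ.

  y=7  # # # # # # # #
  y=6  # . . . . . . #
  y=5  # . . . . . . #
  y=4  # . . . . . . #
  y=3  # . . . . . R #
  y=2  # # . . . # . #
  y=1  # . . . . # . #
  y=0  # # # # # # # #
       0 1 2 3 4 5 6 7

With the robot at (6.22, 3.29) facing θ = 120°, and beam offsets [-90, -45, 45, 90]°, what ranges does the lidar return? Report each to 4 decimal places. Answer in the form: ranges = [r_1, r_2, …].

beam 1: φ=-90°, α=30°
  d=(0.8660,0.5000)  start (6,3)  tX=0.9007 tY=1.4200  stride 1/|dx|=1.1547 1/|dy|=2.0000
    cross x-line → (7,3), t=0.9007 (wall)
  → r_1 = 0.9007
beam 2: φ=-45°, α=75°
  d=(0.2588,0.9659)  start (6,3)  tX=3.0137 tY=0.7350  stride 1/|dx|=3.8637 1/|dy|=1.0353
    cross y-line → (6,4), t=0.7350
    cross y-line → (6,5), t=1.7703
    cross y-line → (6,6), t=2.8056
    cross x-line → (7,6), t=3.0137 (wall)
  → r_2 = 3.0137
beam 3: φ=45°, α=165°
  d=(-0.9659,0.2588)  start (6,3)  tX=0.2278 tY=2.7432  stride 1/|dx|=1.0353 1/|dy|=3.8637
    cross x-line → (5,3), t=0.2278
    cross x-line → (4,3), t=1.2630
    cross x-line → (3,3), t=2.2983
    cross y-line → (3,4), t=2.7432
    cross x-line → (2,4), t=3.3336
    cross x-line → (1,4), t=4.3689
    cross x-line → (0,4), t=5.4041 (wall)
  → r_3 = 5.4041
beam 4: φ=90°, α=210°
  d=(-0.8660,-0.5000)  start (6,3)  tX=0.2540 tY=0.5800  stride 1/|dx|=1.1547 1/|dy|=2.0000
    cross x-line → (5,3), t=0.2540
    cross y-line → (5,2), t=0.5800 (wall)
  → r_4 = 0.5800

ranges = [0.9007, 3.0137, 5.4041, 0.5800]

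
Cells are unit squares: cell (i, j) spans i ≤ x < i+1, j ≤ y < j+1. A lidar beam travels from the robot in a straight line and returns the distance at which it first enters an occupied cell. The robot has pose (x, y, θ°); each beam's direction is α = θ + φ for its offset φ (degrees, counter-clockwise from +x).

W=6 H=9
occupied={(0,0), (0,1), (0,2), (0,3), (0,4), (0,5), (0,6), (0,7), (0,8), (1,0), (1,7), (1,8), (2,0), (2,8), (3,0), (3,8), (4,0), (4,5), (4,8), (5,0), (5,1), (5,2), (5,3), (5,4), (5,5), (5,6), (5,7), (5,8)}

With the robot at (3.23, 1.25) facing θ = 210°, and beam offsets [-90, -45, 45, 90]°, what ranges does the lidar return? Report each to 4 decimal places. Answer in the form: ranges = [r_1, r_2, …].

ranges = [4.4600, 2.3087, 0.2588, 0.2887]

beam 1: φ=-90°, α=120°
  d=(-0.5000,0.8660)  start (3,1)  tX=0.4600 tY=0.8660  stride 1/|dx|=2.0000 1/|dy|=1.1547
    cross x-line → (2,1), t=0.4600
    cross y-line → (2,2), t=0.8660
    cross y-line → (2,3), t=2.0207
    cross x-line → (1,3), t=2.4600
    cross y-line → (1,4), t=3.1754
    cross y-line → (1,5), t=4.3301
    cross x-line → (0,5), t=4.4600 (wall)
  → r_1 = 4.4600
beam 2: φ=-45°, α=165°
  d=(-0.9659,0.2588)  start (3,1)  tX=0.2381 tY=2.8978  stride 1/|dx|=1.0353 1/|dy|=3.8637
    cross x-line → (2,1), t=0.2381
    cross x-line → (1,1), t=1.2734
    cross x-line → (0,1), t=2.3087 (wall)
  → r_2 = 2.3087
beam 3: φ=45°, α=255°
  d=(-0.2588,-0.9659)  start (3,1)  tX=0.8887 tY=0.2588  stride 1/|dx|=3.8637 1/|dy|=1.0353
    cross y-line → (3,0), t=0.2588 (wall)
  → r_3 = 0.2588
beam 4: φ=90°, α=300°
  d=(0.5000,-0.8660)  start (3,1)  tX=1.5400 tY=0.2887  stride 1/|dx|=2.0000 1/|dy|=1.1547
    cross y-line → (3,0), t=0.2887 (wall)
  → r_4 = 0.2887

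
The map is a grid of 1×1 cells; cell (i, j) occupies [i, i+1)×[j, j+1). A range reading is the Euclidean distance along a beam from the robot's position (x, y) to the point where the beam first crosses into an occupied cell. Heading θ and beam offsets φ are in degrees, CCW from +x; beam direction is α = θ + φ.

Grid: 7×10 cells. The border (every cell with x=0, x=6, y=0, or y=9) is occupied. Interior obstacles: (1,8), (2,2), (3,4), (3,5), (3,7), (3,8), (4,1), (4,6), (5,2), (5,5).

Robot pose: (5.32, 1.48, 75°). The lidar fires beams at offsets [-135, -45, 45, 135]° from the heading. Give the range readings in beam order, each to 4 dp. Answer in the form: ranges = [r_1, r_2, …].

beam 1: φ=-135°, α=300°
  cosα=0.5000 sinα=-0.8660 | (5,1) | tMaxX 1.3600 tMaxY 0.5543 | tΔX 2.0000 tΔY 1.1547
    t=0.5543 [y] (5,0) — stop
  → r_1 = 0.5543
beam 2: φ=-45°, α=30°
  cosα=0.8660 sinα=0.5000 | (5,1) | tMaxX 0.7852 tMaxY 1.0400 | tΔX 1.1547 tΔY 2.0000
    t=0.7852 [x] (6,1) — stop
  → r_2 = 0.7852
beam 3: φ=45°, α=120°
  cosα=-0.5000 sinα=0.8660 | (5,1) | tMaxX 0.6400 tMaxY 0.6004 | tΔX 2.0000 tΔY 1.1547
    t=0.6004 [y] (5,2) — stop
  → r_3 = 0.6004
beam 4: φ=135°, α=210°
  cosα=-0.8660 sinα=-0.5000 | (5,1) | tMaxX 0.3695 tMaxY 0.9600 | tΔX 1.1547 tΔY 2.0000
    t=0.3695 [x] (4,1) — stop
  → r_4 = 0.3695

ranges = [0.5543, 0.7852, 0.6004, 0.3695]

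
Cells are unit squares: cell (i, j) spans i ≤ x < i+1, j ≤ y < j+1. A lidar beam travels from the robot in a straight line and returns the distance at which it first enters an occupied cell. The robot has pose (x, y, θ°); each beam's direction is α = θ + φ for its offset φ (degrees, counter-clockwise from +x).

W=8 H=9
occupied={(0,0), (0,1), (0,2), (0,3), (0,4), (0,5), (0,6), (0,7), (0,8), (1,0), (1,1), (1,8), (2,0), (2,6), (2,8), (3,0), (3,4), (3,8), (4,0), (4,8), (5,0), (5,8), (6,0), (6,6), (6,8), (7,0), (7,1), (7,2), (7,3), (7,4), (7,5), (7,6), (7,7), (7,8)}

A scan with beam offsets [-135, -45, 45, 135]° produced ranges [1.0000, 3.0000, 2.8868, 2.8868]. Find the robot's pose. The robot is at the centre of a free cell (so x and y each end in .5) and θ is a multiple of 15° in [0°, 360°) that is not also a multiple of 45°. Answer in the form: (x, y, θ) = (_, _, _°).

(x, y, θ) = (4.5, 3.5, 255°)

Candidates: 38 free-cell centres × 16 headings = 608 poses. Raycast each; keep the one whose scan matches to 4 dp.
  (2.5, 3.5, 60°): beam 1 = 2.5882 ≠ 1.0000 ✗
  (4.5, 6.5, 60°): beam 1 = 5.6940 ≠ 1.0000 ✗
  (6.5, 7.5, 195°): beam 1 = 0.5774 ≠ 1.0000 ✗
  …
  (4.5, 3.5, 255°): r_1=1.0000, r_2=3.0000, r_3=2.8868, r_4=2.8868 — all match ✓
Only this pose fits every beam.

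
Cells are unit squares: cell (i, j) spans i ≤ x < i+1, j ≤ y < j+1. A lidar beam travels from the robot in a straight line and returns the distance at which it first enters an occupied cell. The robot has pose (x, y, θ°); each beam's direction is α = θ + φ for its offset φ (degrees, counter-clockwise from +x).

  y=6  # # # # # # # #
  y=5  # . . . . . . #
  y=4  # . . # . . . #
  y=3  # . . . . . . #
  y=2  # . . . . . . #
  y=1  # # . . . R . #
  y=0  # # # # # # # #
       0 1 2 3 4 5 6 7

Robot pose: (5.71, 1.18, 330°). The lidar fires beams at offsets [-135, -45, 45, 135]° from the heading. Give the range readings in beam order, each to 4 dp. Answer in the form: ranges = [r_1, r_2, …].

ranges = [0.6955, 0.1863, 1.3355, 4.9900]

beam 1: φ=-135°, α=195°
  d=(-0.9659,-0.2588)  start (5,1)  tX=0.7350 tY=0.6955  stride 1/|dx|=1.0353 1/|dy|=3.8637
    cross y-line → (5,0), t=0.6955 (wall)
  → r_1 = 0.6955
beam 2: φ=-45°, α=285°
  d=(0.2588,-0.9659)  start (5,1)  tX=1.1205 tY=0.1863  stride 1/|dx|=3.8637 1/|dy|=1.0353
    cross y-line → (5,0), t=0.1863 (wall)
  → r_2 = 0.1863
beam 3: φ=45°, α=15°
  d=(0.9659,0.2588)  start (5,1)  tX=0.3002 tY=3.1682  stride 1/|dx|=1.0353 1/|dy|=3.8637
    cross x-line → (6,1), t=0.3002
    cross x-line → (7,1), t=1.3355 (wall)
  → r_3 = 1.3355
beam 4: φ=135°, α=105°
  d=(-0.2588,0.9659)  start (5,1)  tX=2.7432 tY=0.8489  stride 1/|dx|=3.8637 1/|dy|=1.0353
    cross y-line → (5,2), t=0.8489
    cross y-line → (5,3), t=1.8842
    cross x-line → (4,3), t=2.7432
    cross y-line → (4,4), t=2.9195
    cross y-line → (4,5), t=3.9548
    cross y-line → (4,6), t=4.9900 (wall)
  → r_4 = 4.9900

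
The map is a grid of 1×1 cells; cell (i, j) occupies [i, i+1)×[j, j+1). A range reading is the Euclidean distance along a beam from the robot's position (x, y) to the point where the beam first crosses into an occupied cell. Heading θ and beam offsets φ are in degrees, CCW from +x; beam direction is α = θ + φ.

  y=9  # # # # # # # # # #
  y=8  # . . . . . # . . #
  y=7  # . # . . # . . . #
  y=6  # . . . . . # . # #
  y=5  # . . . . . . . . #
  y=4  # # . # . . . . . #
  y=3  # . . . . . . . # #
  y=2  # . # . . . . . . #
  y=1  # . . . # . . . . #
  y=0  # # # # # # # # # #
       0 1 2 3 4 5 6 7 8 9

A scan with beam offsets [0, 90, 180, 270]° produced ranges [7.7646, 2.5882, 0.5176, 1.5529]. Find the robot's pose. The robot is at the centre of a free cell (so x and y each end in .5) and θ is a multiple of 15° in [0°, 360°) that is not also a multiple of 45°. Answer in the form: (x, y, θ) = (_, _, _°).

(x, y, θ) = (1.5, 6.5, 345°)

The pose lattice has 54·16 = 864 candidates. Test each by forward raycasting.
  (2.5, 5.5, 285°): beam 1 = 4.6587 ≠ 7.7646 ✗
  (4.5, 7.5, 330°): beam 1 = 0.5774 ≠ 7.7646 ✗
  (5.5, 1.5, 255°): beam 1 = 0.5176 ≠ 7.7646 ✗
  (4.5, 5.5, 195°): beam 1 = 2.5882 ≠ 7.7646 ✗
  (4.5, 4.5, 195°): beam 1 = 0.5176 ≠ 7.7646 ✗
  …
  (1.5, 6.5, 345°): r_1=7.7646, r_2=2.5882, r_3=0.5176, r_4=1.5529 — all match ✓
No second candidate reproduces the full scan.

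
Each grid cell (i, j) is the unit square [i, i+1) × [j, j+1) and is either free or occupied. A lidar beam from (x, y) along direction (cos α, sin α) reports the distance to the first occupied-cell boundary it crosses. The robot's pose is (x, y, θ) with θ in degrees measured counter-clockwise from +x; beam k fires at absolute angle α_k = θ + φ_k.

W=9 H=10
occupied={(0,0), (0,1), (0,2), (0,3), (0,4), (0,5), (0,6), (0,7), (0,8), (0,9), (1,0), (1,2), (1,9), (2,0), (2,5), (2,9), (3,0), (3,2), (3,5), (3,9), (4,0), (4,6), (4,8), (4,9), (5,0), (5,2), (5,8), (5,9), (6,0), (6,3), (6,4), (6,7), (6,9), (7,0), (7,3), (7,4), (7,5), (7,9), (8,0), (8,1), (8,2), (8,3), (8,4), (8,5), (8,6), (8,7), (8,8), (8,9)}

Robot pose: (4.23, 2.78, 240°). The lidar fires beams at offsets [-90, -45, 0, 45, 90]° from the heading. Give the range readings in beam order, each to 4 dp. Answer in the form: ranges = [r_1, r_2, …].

ranges = [0.2656, 0.2381, 0.4600, 1.8428, 0.8891]

beam 1: φ=-90°, α=150°
  cosα=-0.8660 sinα=0.5000 | (4,2) | tMaxX 0.2656 tMaxY 0.4400 | tΔX 1.1547 tΔY 2.0000
    t=0.2656 [x] (3,2) — stop
  → r_1 = 0.2656
beam 2: φ=-45°, α=195°
  cosα=-0.9659 sinα=-0.2588 | (4,2) | tMaxX 0.2381 tMaxY 3.0137 | tΔX 1.0353 tΔY 3.8637
    t=0.2381 [x] (3,2) — stop
  → r_2 = 0.2381
beam 3: φ=0°, α=240°
  cosα=-0.5000 sinα=-0.8660 | (4,2) | tMaxX 0.4600 tMaxY 0.9007 | tΔX 2.0000 tΔY 1.1547
    t=0.4600 [x] (3,2) — stop
  → r_3 = 0.4600
beam 4: φ=45°, α=285°
  cosα=0.2588 sinα=-0.9659 | (4,2) | tMaxX 2.9751 tMaxY 0.8075 | tΔX 3.8637 tΔY 1.0353
    t=0.8075 [y] (4,1)
    t=1.8428 [y] (4,0) — stop
  → r_4 = 1.8428
beam 5: φ=90°, α=330°
  cosα=0.8660 sinα=-0.5000 | (4,2) | tMaxX 0.8891 tMaxY 1.5600 | tΔX 1.1547 tΔY 2.0000
    t=0.8891 [x] (5,2) — stop
  → r_5 = 0.8891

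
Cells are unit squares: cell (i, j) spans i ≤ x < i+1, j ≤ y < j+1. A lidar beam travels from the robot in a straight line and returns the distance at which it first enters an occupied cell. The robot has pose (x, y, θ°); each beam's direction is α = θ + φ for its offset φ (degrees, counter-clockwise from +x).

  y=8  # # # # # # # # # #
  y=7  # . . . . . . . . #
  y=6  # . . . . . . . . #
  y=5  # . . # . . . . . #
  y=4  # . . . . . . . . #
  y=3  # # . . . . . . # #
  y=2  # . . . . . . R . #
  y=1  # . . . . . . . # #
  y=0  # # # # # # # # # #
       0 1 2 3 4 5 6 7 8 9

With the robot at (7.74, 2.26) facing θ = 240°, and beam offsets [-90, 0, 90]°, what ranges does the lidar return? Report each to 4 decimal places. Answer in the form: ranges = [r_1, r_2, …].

beam 1: φ=-90°, α=150°
  cosα=-0.8660 sinα=0.5000 | (7,2) | tMaxX 0.8545 tMaxY 1.4800 | tΔX 1.1547 tΔY 2.0000
    t=0.8545 [x] (6,2)
    t=1.4800 [y] (6,3)
    t=2.0092 [x] (5,3)
    t=3.1639 [x] (4,3)
    t=3.4800 [y] (4,4)
    t=4.3186 [x] (3,4)
    t=5.4733 [x] (2,4)
    t=5.4800 [y] (2,5)
    t=6.6280 [x] (1,5)
    t=7.4800 [y] (1,6)
    t=7.7827 [x] (0,6) — stop
  → r_1 = 7.7827
beam 2: φ=0°, α=240°
  cosα=-0.5000 sinα=-0.8660 | (7,2) | tMaxX 1.4800 tMaxY 0.3002 | tΔX 2.0000 tΔY 1.1547
    t=0.3002 [y] (7,1)
    t=1.4549 [y] (7,0) — stop
  → r_2 = 1.4549
beam 3: φ=90°, α=330°
  cosα=0.8660 sinα=-0.5000 | (7,2) | tMaxX 0.3002 tMaxY 0.5200 | tΔX 1.1547 tΔY 2.0000
    t=0.3002 [x] (8,2)
    t=0.5200 [y] (8,1) — stop
  → r_3 = 0.5200

ranges = [7.7827, 1.4549, 0.5200]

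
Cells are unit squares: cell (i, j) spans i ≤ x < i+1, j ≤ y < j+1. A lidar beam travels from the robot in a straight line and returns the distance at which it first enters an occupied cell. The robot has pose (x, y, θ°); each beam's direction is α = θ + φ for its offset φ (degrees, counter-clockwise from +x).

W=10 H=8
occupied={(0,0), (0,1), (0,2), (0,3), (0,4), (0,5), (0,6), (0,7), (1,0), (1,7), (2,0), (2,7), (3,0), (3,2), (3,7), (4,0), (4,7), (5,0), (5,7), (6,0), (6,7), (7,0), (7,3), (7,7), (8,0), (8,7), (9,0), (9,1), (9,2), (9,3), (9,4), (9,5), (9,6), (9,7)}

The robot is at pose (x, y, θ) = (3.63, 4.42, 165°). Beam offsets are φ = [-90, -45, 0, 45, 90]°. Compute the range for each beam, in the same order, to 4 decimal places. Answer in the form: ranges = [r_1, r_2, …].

beam 1: φ=-90°, α=75°
  direction (0.2588, 0.9659); cell (3,4); t to first gridline: x 1.4296, y 0.6005 (then +3.8637 / +1.0353)
    (3,5) via y @ 0.6005
    (4,5) via x @ 1.4296
    (4,6) via y @ 1.6357
    (4,7) via y @ 2.6710  # hit
  → r_1 = 2.6710
beam 2: φ=-45°, α=120°
  direction (-0.5000, 0.8660); cell (3,4); t to first gridline: x 1.2600, y 0.6697 (then +2.0000 / +1.1547)
    (3,5) via y @ 0.6697
    (2,5) via x @ 1.2600
    (2,6) via y @ 1.8244
    (2,7) via y @ 2.9791  # hit
  → r_2 = 2.9791
beam 3: φ=0°, α=165°
  direction (-0.9659, 0.2588); cell (3,4); t to first gridline: x 0.6522, y 2.2409 (then +1.0353 / +3.8637)
    (2,4) via x @ 0.6522
    (1,4) via x @ 1.6875
    (1,5) via y @ 2.2409
    (0,5) via x @ 2.7228  # hit
  → r_3 = 2.7228
beam 4: φ=45°, α=210°
  direction (-0.8660, -0.5000); cell (3,4); t to first gridline: x 0.7275, y 0.8400 (then +1.1547 / +2.0000)
    (2,4) via x @ 0.7275
    (2,3) via y @ 0.8400
    (1,3) via x @ 1.8822
    (1,2) via y @ 2.8400
    (0,2) via x @ 3.0369  # hit
  → r_4 = 3.0369
beam 5: φ=90°, α=255°
  direction (-0.2588, -0.9659); cell (3,4); t to first gridline: x 2.4341, y 0.4348 (then +3.8637 / +1.0353)
    (3,3) via y @ 0.4348
    (3,2) via y @ 1.4701  # hit
  → r_5 = 1.4701

ranges = [2.6710, 2.9791, 2.7228, 3.0369, 1.4701]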